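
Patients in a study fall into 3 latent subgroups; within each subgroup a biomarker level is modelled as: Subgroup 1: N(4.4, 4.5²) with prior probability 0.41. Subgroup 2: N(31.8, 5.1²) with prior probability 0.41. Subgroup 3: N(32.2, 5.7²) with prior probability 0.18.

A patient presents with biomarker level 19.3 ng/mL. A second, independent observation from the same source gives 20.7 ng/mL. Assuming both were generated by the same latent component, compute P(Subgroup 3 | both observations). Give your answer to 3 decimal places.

Apply Bayes' rule: the posterior for each component is proportional to its prior times its likelihood at x.
Since both observations come from the same component, the likelihood for component k is f_k(x₁)·f_k(x₂).
  L_1 = [0.000368989] × [0.000125493] = 4.63054e-08
  L_2 = [0.00388034] × [0.00732332] = 2.8417e-05
  L_3 = [0.00540546] × [0.0091441] = 4.9428e-05
Prior × likelihood for each component:
  w_1·L_1 = 0.41 × 4.63054e-08 = 1.89852e-08
  w_2·L_2 = 0.41 × 2.8417e-05 = 1.1651e-05
  w_3·L_3 = 0.18 × 4.9428e-05 = 8.89705e-06
Evidence: 1.89852e-08 + 1.1651e-05 + 8.89705e-06 = 2.0567e-05
P(Subgroup 3 | x₁,x₂) ≈ 0.433

0.433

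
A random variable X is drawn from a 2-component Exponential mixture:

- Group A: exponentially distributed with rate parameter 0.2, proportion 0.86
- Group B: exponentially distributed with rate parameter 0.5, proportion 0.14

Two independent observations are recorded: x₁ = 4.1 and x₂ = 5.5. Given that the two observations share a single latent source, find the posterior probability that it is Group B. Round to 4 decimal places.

0.0540

By Bayes' theorem, P(k | x) = π_k f_k(x) / Σ_j π_j f_j(x).
Since both observations come from the same component, the likelihood for component k is f_k(x₁)·f_k(x₂).
  p_A = [0.0880863] × [0.0665742] = 0.00586428
  p_B = [0.0643675] × [0.0319639] = 0.00205744
Weight by the priors:
  π_A·p_A = 0.86 × 0.00586428 = 0.00504328
  π_B·p_B = 0.14 × 0.00205744 = 0.000288041
Marginal: 0.00504328 + 0.000288041 = 0.00533132
Responsibility of Group B: 0.000288041 / 0.00533132 ≈ 0.0540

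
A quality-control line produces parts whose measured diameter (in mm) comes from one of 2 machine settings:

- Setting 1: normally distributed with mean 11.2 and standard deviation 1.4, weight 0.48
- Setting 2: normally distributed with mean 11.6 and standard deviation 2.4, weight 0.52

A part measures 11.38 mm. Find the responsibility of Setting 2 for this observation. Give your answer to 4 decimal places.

P(component k | x) = π_k·f_k(x) / marginal(x), where marginal(x) = Σ_j π_j·f_j(x).
Component likelihoods at x = 11.38 mm:
  f_1 = (1/(1.4·√(2π)))·exp(−(11.38−11.2)²/(2·1.4²)) = 0.284959·exp(-0.00827) = 0.282613
  f_2 = (1/(2.4·√(2π)))·exp(−(11.38−11.6)²/(2·2.4²)) = 0.166226·exp(-0.00420) = 0.165529
Weight by the priors:
  π_1·f_1 = 0.48 × 0.282613 = 0.135654
  π_2·f_2 = 0.52 × 0.165529 = 0.0860751
Denominator: 0.135654 + 0.0860751 = 0.221729
P(Setting 2 | the observation) ≈ 0.3882

0.3882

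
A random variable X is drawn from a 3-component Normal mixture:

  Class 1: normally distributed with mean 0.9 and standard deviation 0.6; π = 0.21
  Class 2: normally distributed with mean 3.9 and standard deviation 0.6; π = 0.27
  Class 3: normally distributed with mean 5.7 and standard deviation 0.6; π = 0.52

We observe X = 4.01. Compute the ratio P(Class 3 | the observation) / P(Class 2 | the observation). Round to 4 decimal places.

Since P(k|x) ∝ π_k f_k(x), the posterior odds are π_i f_i(x) / (π_j f_j(x)).
Evaluate each component's likelihood at the observed value:
  f_1 = (1/(0.6·√(2π)))·exp(−(4.01−0.9)²/(2·0.6²)) = 0.664904·exp(-13.43347) = 9.74262e-07
  f_2 = (1/(0.6·√(2π)))·exp(−(4.01−3.9)²/(2·0.6²)) = 0.664904·exp(-0.01681) = 0.653823
  f_3 = (1/(0.6·√(2π)))·exp(−(4.01−5.7)²/(2·0.6²)) = 0.664904·exp(-3.96681) = 0.0125892
0.00654637 / 0.176532 ≈ 0.0371

0.0371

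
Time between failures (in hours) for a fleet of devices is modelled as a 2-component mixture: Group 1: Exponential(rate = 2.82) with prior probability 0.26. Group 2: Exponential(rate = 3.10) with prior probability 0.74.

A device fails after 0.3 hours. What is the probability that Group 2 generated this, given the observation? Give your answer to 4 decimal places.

The responsibility of component k is π_k f_k(x) divided by Σ_j π_j f_j(x).
Evaluate each component's likelihood at the observed value:
  p_1 = 2.82·e^(−2.82·0.3) = 2.82·e^(−0.8460) = 1.21014
  p_2 = 3.10·e^(−3.10·0.3) = 3.10·e^(−0.9300) = 1.22312
Weight by the priors:
  π_1·p_1 = 0.26 × 1.21014 = 0.314637
  π_2·p_2 = 0.74 × 1.22312 = 0.905106
Denominator: 0.314637 + 0.905106 = 1.21974
Responsibility of Group 2: 0.905106 / 1.21974 ≈ 0.7420

0.7420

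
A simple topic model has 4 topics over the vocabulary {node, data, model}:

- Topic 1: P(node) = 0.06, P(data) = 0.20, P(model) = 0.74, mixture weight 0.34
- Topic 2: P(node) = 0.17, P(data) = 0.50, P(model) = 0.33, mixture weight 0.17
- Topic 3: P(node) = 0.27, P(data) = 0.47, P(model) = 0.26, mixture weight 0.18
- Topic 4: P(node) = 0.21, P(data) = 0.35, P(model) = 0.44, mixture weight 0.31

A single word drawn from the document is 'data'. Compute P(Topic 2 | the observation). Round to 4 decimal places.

Posterior ∝ prior × likelihood, so P(k | x) ∝ P(Z=k) f_k(x); normalise over all components.
Component likelihoods at x = 'data':
  L_1 = P(data | comp) = 0.20
  L_2 = P(data | comp) = 0.50
  L_3 = P(data | comp) = 0.47
  L_4 = P(data | comp) = 0.35
Multiply by the mixture weights:
  P(Z=1)·L_1 = 0.34 × 0.2 = 0.068
  P(Z=2)·L_2 = 0.17 × 0.5 = 0.085
  P(Z=3)·L_3 = 0.18 × 0.47 = 0.0846
  P(Z=4)·L_4 = 0.31 × 0.35 = 0.1085
Sum: 0.068 + 0.085 + 0.0846 + 0.1085 = 0.3461
P(Topic 2 | x) ≈ 0.2456

0.2456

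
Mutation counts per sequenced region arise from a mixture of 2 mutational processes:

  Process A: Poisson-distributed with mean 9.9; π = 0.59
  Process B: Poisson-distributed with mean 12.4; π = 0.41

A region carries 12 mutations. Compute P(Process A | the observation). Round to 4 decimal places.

0.5404

Apply Bayes' rule: the posterior for each component is proportional to its prior times its likelihood at x.
Component likelihoods at x = 12 mutations:
  f_A = 0.0928475
  f_B = 0.113624
Prior × likelihood for each component:
  w_A·f_A = 0.59 × 0.0928475 = 0.05478
  w_B·f_B = 0.41 × 0.113624 = 0.046586
Evidence: 0.05478 + 0.046586 = 0.101366
P(Process A | the observation) = 0.05478 / 0.101366 ≈ 0.5404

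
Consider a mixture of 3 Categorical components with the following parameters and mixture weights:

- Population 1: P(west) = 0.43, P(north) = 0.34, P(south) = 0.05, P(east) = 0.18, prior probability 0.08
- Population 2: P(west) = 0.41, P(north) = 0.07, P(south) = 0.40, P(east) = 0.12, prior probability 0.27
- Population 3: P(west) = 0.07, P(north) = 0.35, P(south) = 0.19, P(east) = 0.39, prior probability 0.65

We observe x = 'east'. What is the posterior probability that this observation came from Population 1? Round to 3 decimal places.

0.048

The responsibility of component k is P(Z=k) f_k(x) divided by Σ_j P(Z=j) f_j(x).
Categorical probabilities:
  L_1 = P(east | comp) = 0.18
  L_2 = P(east | comp) = 0.12
  L_3 = P(east | comp) = 0.39
Prior × likelihood for each component:
  P(Z=1)·L_1 = 0.08 × 0.18 = 0.0144
  P(Z=2)·L_2 = 0.27 × 0.12 = 0.0324
  P(Z=3)·L_3 = 0.65 × 0.39 = 0.2535
Marginal: 0.0144 + 0.0324 + 0.2535 = 0.3003
Responsibility of Population 1: 0.0144 / 0.3003 ≈ 0.048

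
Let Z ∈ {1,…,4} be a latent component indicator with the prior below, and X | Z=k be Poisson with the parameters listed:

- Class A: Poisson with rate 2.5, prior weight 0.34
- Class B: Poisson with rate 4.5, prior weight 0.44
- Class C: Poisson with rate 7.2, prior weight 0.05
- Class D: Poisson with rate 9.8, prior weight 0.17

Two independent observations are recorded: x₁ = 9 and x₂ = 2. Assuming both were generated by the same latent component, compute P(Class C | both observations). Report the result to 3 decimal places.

0.075

By Bayes' theorem, P(k | x) = w_k f_k(x) / Σ_j w_j f_j(x).
Since both observations come from the same component, the likelihood for component k is f_k(x₁)·f_k(x₂).
  f_A = [e^(−2.5)·2.5^9/9! = 0.000862901] × [0.256516] = 0.000221348
  f_B = [e^(−4.5)·4.5^9/9! = 0.0231646] × [0.112479] = 0.00260552
  f_C = [e^(−7.2)·7.2^9/9! = 0.106982] × [0.0193515] = 0.00207026
  f_D = [e^(−9.8)·9.8^9/9! = 0.127405] × [0.00266279] = 0.000339252
Weight by the priors:
  w_A·f_A = 0.34 × 0.000221348 = 7.52582e-05
  w_B·f_B = 0.44 × 0.00260552 = 0.00114643
  w_C·f_C = 0.05 × 0.00207026 = 0.000103513
  w_D·f_D = 0.17 × 0.000339252 = 5.76728e-05
Sum: 7.52582e-05 + 0.00114643 + 0.000103513 + 5.76728e-05 = 0.00138287
Responsibility of Class C: 0.000103513 / 0.00138287 ≈ 0.075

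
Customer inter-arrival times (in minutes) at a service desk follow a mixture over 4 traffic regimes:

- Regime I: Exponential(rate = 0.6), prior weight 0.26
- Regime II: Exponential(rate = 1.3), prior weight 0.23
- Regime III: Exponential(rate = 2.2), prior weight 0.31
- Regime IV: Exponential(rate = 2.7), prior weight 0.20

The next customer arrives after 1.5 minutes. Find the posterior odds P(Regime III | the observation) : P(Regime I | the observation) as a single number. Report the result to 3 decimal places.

Since P(k|x) ∝ w_k f_k(x), the posterior odds are w_i f_i(x) / (w_j f_j(x)).
Exponential densities:
  L_I = 0.243942
  L_II = 0.184956
  L_III = 0.081143
  L_IV = 0.0470404
0.0251543 / 0.0634249 ≈ 0.397

0.397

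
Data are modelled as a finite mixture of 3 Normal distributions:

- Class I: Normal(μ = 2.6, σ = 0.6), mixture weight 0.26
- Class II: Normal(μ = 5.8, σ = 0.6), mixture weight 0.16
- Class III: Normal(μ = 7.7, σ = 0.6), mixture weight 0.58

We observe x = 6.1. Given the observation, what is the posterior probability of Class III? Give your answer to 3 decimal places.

0.105

The responsibility of component k is P(Z=k) f_k(x) divided by Σ_j P(Z=j) f_j(x).
Evaluate each component's likelihood at the observed value:
  f_I = 2.71469e-08
  f_II = 0.586776
  f_III = 0.0189933
Prior × likelihood for each component:
  P(Z=I)·f_I = 0.26 × 2.71469e-08 = 7.0582e-09
  P(Z=II)·f_II = 0.16 × 0.586776 = 0.0938841
  P(Z=III)·f_III = 0.58 × 0.0189933 = 0.0110161
Evidence: 7.0582e-09 + 0.0938841 + 0.0110161 = 0.1049
So the posterior for Class III is 0.0110161 / 0.1049 ≈ 0.105.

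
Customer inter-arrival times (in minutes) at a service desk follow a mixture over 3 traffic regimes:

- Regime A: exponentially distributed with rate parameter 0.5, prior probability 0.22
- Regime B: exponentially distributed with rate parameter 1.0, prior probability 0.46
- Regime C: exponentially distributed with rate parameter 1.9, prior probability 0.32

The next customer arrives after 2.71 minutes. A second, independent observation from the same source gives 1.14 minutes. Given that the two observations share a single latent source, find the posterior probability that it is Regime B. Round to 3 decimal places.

The responsibility of component k is π_k f_k(x) divided by Σ_j π_j f_j(x).
Since both observations come from the same component, the likelihood for component k is f_k(x₁)·f_k(x₂).
  f_A = [0.5·e^(−0.5·2.71) = 0.5·e^(−1.3550) = 0.128974] × [0.282763] = 0.0364689
  f_B = [1.0·e^(−1.0·2.71) = 1.0·e^(−2.7100) = 0.0665368] × [0.319819] = 0.0212797
  f_C = [1.9·e^(−1.9·2.71) = 1.9·e^(−5.1490) = 0.0110299] × [0.217807] = 0.00240239
Unnormalised posteriors:
  π_A·f_A = 0.22 × 0.0364689 = 0.00802317
  π_B·f_B = 0.46 × 0.0212797 = 0.00978868
  π_C·f_C = 0.32 × 0.00240239 = 0.000768764
Marginal: 0.00802317 + 0.00978868 + 0.000768764 = 0.0185806
So the posterior for Regime B is 0.00978868 / 0.0185806 ≈ 0.527.

0.527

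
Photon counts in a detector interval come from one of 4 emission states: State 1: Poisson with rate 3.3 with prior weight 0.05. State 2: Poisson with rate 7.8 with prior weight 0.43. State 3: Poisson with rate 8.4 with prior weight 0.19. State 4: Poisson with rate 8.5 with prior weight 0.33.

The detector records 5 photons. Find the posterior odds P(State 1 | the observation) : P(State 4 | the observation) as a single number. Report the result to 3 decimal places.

0.242

Posterior odds = (P(Z=i) f_i(x)) / (P(Z=j) f_j(x)); the normalising sum cancels.
Component likelihoods at x = 5 photons:
  f_1 = e^(−3.3)·3.3^5/5! = 0.120286
  f_2 = e^(−7.8)·7.8^5/5! = 0.0985814
  f_3 = e^(−8.4)·8.4^5/5! = 0.0783685
  f_4 = e^(−8.5)·8.5^5/5! = 0.0752333
Posterior odds = (P(Z=1)·f_1) / (P(Z=4)·f_4) = (0.05·0.120286) / (0.33·0.0752333) = 0.00601432 / 0.024827 ≈ 0.242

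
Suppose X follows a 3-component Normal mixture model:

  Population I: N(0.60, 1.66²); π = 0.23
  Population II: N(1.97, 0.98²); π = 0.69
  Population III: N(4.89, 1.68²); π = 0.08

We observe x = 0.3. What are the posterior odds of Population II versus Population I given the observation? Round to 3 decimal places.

1.209

Since P(k|x) ∝ w_k f_k(x), the posterior odds are w_i f_i(x) / (w_j f_j(x)).
Evaluate each component's likelihood at the observed value:
  p_I = (1/(1.66·√(2π)))·exp(−(0.3−0.60)²/(2·1.66²)) = 0.240327·exp(-0.01633) = 0.236434
  p_II = (1/(0.98·√(2π)))·exp(−(0.3−1.97)²/(2·0.98²)) = 0.407084·exp(-1.45195) = 0.0953041
  p_III = (1/(1.68·√(2π)))·exp(−(0.3−4.89)²/(2·1.68²)) = 0.237466·exp(-3.73230) = 0.00568437
Odds = (0.69/0.23) × (0.0953041/0.236434) = 3 × 0.40309 ≈ 1.209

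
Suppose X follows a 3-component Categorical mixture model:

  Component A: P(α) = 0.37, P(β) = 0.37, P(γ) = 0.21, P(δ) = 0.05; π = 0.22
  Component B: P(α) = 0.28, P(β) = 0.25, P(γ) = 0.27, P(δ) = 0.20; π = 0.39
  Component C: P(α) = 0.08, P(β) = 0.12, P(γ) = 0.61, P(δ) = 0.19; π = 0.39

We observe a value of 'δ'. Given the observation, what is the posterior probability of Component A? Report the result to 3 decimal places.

0.067

The responsibility of component k is w_k f_k(x) divided by Σ_j w_j f_j(x).
Categorical probabilities:
  f_A = 0.05
  f_B = 0.2
  f_C = 0.19
Multiply by the mixture weights:
  w_A·f_A = 0.22 × 0.05 = 0.011
  w_B·f_B = 0.39 × 0.2 = 0.078
  w_C·f_C = 0.39 × 0.19 = 0.0741
Normaliser: 0.011 + 0.078 + 0.0741 = 0.1631
Responsibility of Component A: 0.011 / 0.1631 ≈ 0.067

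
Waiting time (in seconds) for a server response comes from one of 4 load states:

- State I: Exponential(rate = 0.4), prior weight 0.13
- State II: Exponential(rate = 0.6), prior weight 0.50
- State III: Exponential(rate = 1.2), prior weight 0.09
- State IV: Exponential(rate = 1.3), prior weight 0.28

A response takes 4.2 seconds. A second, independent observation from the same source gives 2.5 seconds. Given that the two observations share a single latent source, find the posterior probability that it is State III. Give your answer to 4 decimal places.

P(component k | x) = w_k·f_k(x) / marginal(x), where marginal(x) = Σ_j w_j·f_j(x).
Since both observations come from the same component, the likelihood for component k is f_k(x₁)·f_k(x₂).
  p_I = [0.4·e^(−0.4·4.2) = 0.4·e^(−1.6800) = 0.0745496] × [0.147152] = 0.0109701
  p_II = [0.6·e^(−0.6·4.2) = 0.6·e^(−2.5200) = 0.0482758] × [0.133878] = 0.00646307
  p_III = [1.2·e^(−1.2·4.2) = 1.2·e^(−5.0400) = 0.0077685] × [0.0597445] = 0.000464125
  p_IV = [1.3·e^(−1.3·4.2) = 1.3·e^(−5.4600) = 0.00552962] × [0.0504065] = 0.000278729
Multiply by the mixture weights:
  w_I·p_I = 0.13 × 0.0109701 = 0.00142611
  w_II·p_II = 0.50 × 0.00646307 = 0.00323153
  w_III·p_III = 0.09 × 0.000464125 = 4.17712e-05
  w_IV·p_IV = 0.28 × 0.000278729 = 7.80441e-05
Normaliser: 0.00142611 + 0.00323153 + 4.17712e-05 + 7.80441e-05 = 0.00477746
Responsibility of State III: 4.17712e-05 / 0.00477746 ≈ 0.0087

0.0087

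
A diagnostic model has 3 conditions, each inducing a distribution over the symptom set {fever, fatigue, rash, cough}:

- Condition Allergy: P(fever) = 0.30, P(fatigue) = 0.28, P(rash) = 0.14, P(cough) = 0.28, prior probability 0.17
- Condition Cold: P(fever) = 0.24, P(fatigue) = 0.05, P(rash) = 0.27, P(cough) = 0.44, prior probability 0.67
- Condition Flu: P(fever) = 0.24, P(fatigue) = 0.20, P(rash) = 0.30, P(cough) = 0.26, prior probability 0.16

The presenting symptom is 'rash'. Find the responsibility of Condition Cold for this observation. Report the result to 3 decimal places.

0.716

Posterior ∝ prior × likelihood, so P(k | x) ∝ P(Z=k) f_k(x); normalise over all components.
Evaluate each component's likelihood at the observed value:
  p_Allergy = P(rash | comp) = 0.14
  p_Cold = P(rash | comp) = 0.27
  p_Flu = P(rash | comp) = 0.30
Unnormalised posteriors:
  P(Z=Allergy)·p_Allergy = 0.17 × 0.14 = 0.0238
  P(Z=Cold)·p_Cold = 0.67 × 0.27 = 0.1809
  P(Z=Flu)·p_Flu = 0.16 × 0.3 = 0.048
Denominator: 0.0238 + 0.1809 + 0.048 = 0.2527
P(Condition Cold | data) ≈ 0.716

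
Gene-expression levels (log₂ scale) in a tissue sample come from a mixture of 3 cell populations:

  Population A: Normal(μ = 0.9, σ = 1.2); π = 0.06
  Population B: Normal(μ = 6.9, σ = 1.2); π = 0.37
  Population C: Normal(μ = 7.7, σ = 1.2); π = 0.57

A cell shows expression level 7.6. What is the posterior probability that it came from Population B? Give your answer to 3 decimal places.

0.355

P(component k | x) = w_k·f_k(x) / marginal(x), where marginal(x) = Σ_j w_j·f_j(x).
Normal densities:
  L_A = (1/(1.2·√(2π)))·exp(−(7.6−0.9)²/(2·1.2²)) = 0.332452·exp(-15.58681) = 5.65542e-08
  L_B = (1/(1.2·√(2π)))·exp(−(7.6−6.9)²/(2·1.2²)) = 0.332452·exp(-0.17014) = 0.280439
  L_C = (1/(1.2·√(2π)))·exp(−(7.6−7.7)²/(2·1.2²)) = 0.332452·exp(-0.00347) = 0.3313
Prior × likelihood for each component:
  w_A·L_A = 0.06 × 5.65542e-08 = 3.39325e-09
  w_B·L_B = 0.37 × 0.280439 = 0.103762
  w_C·L_C = 0.57 × 0.3313 = 0.188841
Denominator: 3.39325e-09 + 0.103762 + 0.188841 = 0.292603
So the posterior for Population B is 0.103762 / 0.292603 ≈ 0.355.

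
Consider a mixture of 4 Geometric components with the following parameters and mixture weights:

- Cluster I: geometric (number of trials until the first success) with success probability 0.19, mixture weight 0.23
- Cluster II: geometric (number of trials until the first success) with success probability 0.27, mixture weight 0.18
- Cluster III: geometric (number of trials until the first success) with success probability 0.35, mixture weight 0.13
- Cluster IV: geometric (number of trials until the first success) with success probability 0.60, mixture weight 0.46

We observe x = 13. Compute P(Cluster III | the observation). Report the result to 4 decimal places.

0.0532

By Bayes' theorem, P(k | x) = w_k f_k(x) / Σ_j w_j f_j(x).
Geometric probabilities:
  p_I = 0.19·(1−0.19)^12 = 0.19·0.0797664 = 0.0151556
  p_II = 0.27·(1−0.27)^12 = 0.27·0.022902 = 0.00618355
  p_III = 0.35·(1−0.35)^12 = 0.35·0.00568801 = 0.0019908
  p_IV = 0.60·(1−0.60)^12 = 0.60·1.67772e-05 = 1.00663e-05
Prior × likelihood for each component:
  w_I·p_I = 0.23 × 0.0151556 = 0.00348579
  w_II·p_II = 0.18 × 0.00618355 = 0.00111304
  w_III·p_III = 0.13 × 0.0019908 = 0.000258804
  w_IV·p_IV = 0.46 × 1.00663e-05 = 4.63051e-06
Marginal: 0.00348579 + 0.00111304 + 0.000258804 + 4.63051e-06 = 0.00486227
So the posterior for Cluster III is 0.000258804 / 0.00486227 ≈ 0.0532.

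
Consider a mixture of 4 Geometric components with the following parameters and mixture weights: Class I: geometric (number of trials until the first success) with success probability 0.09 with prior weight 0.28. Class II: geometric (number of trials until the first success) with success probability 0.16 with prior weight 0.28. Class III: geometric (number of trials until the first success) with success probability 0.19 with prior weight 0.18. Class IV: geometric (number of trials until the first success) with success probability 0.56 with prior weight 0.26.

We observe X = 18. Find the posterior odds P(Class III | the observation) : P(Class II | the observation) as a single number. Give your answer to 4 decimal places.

0.4114

Posterior odds = (π_i f_i(x)) / (π_j f_j(x)); the normalising sum cancels.
Evaluate each component's likelihood at the observed value:
  p_I = 0.09·(1−0.09)^17 = 0.09·0.201235 = 0.0181112
  p_II = 0.16·(1−0.16)^17 = 0.16·0.0516117 = 0.00825787
  p_III = 0.19·(1−0.19)^17 = 0.19·0.0278128 = 0.00528444
  p_IV = 0.56·(1−0.56)^17 = 0.56·8.68351e-07 = 4.86277e-07
Posterior odds = (π_III·p_III) / (π_II·p_II) = (0.18·0.00528444) / (0.28·0.00825787) = 0.000951199 / 0.0023122 ≈ 0.4114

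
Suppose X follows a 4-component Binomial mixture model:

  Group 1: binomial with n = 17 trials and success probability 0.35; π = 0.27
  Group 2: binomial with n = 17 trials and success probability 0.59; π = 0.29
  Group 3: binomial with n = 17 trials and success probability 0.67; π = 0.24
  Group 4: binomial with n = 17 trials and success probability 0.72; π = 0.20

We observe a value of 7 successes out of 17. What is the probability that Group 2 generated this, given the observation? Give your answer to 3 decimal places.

0.270

Posterior ∝ prior × likelihood, so P(k | x) ∝ π_k f_k(x); normalise over all components.
Binomial probabilities:
  L_1 = 0.168455
  L_2 = 0.0649647
  L_3 = 0.0180525
  L_4 = 0.00577807
Prior × likelihood for each component:
  π_1·L_1 = 0.27 × 0.168455 = 0.0454829
  π_2·L_2 = 0.29 × 0.0649647 = 0.0188398
  π_3·L_3 = 0.24 × 0.0180525 = 0.00433261
  π_4·L_4 = 0.20 × 0.00577807 = 0.00115561
Denominator: 0.0454829 + 0.0188398 + 0.00433261 + 0.00115561 = 0.0698109
So the posterior for Group 2 is 0.0188398 / 0.0698109 ≈ 0.270.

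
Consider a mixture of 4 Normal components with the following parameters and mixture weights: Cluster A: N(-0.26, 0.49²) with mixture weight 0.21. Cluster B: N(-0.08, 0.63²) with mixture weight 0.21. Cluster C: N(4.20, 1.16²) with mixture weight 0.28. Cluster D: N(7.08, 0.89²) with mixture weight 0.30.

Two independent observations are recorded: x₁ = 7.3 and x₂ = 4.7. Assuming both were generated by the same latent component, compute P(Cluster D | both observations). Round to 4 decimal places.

By Bayes' theorem, P(k | x) = π_k f_k(x) / Σ_j π_j f_j(x).
Since both observations come from the same component, the likelihood for component k is f_k(x₁)·f_k(x₂).
  L_A = [(1/(0.49·√(2π)))·exp(−(7.3−-0.26)²/(2·0.49²)) = 0.814168·exp(-119.02041) = 1.66268e-52] × [4.58084e-23] = 7.61645e-75
  L_B = [(1/(0.63·√(2π)))·exp(−(7.3−-0.08)²/(2·0.63²)) = 0.633242·exp(-68.61224) = 1.00844e-30] × [1.99997e-13] = 2.01685e-43
  L_C = [(1/(1.16·√(2π)))·exp(−(7.3−4.20)²/(2·1.16²)) = 0.343916·exp(-3.57090) = 0.00967455] × [0.313407] = 0.00303207
  L_D = [(1/(0.89·√(2π)))·exp(−(7.3−7.08)²/(2·0.89²)) = 0.448250·exp(-0.03055) = 0.434762] × [0.0125509] = 0.00545665
Multiply by the mixture weights:
  π_A·L_A = 0.21 × 7.61645e-75 = 1.59945e-75
  π_B·L_B = 0.21 × 2.01685e-43 = 4.23538e-44
  π_C·L_C = 0.28 × 0.00303207 = 0.000848979
  π_D·L_D = 0.30 × 0.00545665 = 0.001637
Marginal: 1.59945e-75 + 4.23538e-44 + 0.000848979 + 0.001637 = 0.00248597
So the posterior for Cluster D is 0.001637 / 0.00248597 ≈ 0.6585.

0.6585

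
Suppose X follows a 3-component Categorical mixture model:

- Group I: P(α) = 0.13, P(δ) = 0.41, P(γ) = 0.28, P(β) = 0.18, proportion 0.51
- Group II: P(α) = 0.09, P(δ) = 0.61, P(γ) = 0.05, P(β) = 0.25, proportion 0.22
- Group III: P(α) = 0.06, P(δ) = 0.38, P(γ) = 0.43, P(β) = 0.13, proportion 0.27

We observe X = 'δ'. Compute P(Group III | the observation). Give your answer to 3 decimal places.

The responsibility of component k is P(Z=k) f_k(x) divided by Σ_j P(Z=j) f_j(x).
Categorical probabilities:
  p_I = P(δ | comp) = 0.41
  p_II = P(δ | comp) = 0.61
  p_III = P(δ | comp) = 0.38
Unnormalised posteriors:
  P(Z=I)·p_I = 0.51 × 0.41 = 0.2091
  P(Z=II)·p_II = 0.22 × 0.61 = 0.1342
  P(Z=III)·p_III = 0.27 × 0.38 = 0.1026
Evidence: 0.2091 + 0.1342 + 0.1026 = 0.4459
P(Group III | data) = 0.1026 / 0.4459 ≈ 0.230

0.230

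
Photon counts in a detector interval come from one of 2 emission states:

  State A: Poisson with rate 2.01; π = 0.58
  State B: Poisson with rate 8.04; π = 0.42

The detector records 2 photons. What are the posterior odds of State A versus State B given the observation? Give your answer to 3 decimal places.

Since P(k|x) ∝ π_k f_k(x), the posterior odds are π_i f_i(x) / (π_j f_j(x)).
Component likelihoods at x = 2 photons:
  p_A = e^(−2.01)·2.01^2/2! = 0.270664
  p_B = e^(−8.04)·8.04^2/2! = 0.0104173
Odds = (0.58/0.42) × (0.270664/0.0104173) = 1.38095 × 25.9822 ≈ 35.880

35.880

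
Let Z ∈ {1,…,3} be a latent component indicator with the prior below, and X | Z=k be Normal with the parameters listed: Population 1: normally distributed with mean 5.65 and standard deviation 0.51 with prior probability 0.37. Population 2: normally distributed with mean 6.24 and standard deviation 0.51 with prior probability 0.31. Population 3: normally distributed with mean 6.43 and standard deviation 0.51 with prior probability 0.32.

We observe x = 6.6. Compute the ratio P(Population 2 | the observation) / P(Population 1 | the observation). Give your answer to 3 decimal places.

3.702

The posterior odds equal the prior odds times the likelihood ratio: (P(Z=i)/P(Z=j))·(f_i(x)/f_j(x)).
Evaluate each component's likelihood at the observed value:
  f_1 = 0.138
  f_2 = 0.609736
  f_3 = 0.739967
0.189018 / 0.0510599 ≈ 3.702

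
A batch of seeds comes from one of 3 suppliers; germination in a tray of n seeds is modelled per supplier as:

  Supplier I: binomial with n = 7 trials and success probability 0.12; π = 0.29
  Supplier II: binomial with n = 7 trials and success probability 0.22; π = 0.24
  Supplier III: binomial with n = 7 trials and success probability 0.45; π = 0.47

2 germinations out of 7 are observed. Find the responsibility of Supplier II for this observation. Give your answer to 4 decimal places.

P(component k | x) = π_k·f_k(x) / marginal(x), where marginal(x) = Σ_j π_j·f_j(x).
Component likelihoods at x = 2 germinations out of 7:
  f_I = 0.159586
  f_II = 0.293452
  f_III = 0.214022
Multiply by the mixture weights:
  π_I·f_I = 0.29 × 0.159586 = 0.04628
  π_II·f_II = 0.24 × 0.293452 = 0.0704286
  π_III·f_III = 0.47 × 0.214022 = 0.10059
Marginal: 0.04628 + 0.0704286 + 0.10059 = 0.217299
P(Supplier II | the observation) ≈ 0.3241

0.3241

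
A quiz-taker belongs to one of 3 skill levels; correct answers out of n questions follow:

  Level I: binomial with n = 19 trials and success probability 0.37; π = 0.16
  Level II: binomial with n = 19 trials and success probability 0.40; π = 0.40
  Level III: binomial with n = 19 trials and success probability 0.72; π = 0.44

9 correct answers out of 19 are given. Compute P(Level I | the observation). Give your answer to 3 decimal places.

The responsibility of component k is w_k f_k(x) divided by Σ_j w_j f_j(x).
Component likelihoods at x = 9 correct answers out of 19:
  f_I = 0.118247
  f_II = 0.146427
  f_III = 0.0142279
Prior × likelihood for each component:
  w_I·f_I = 0.16 × 0.118247 = 0.0189195
  w_II·f_II = 0.40 × 0.146427 = 0.0585708
  w_III·f_III = 0.44 × 0.0142279 = 0.00626028
Denominator: 0.0189195 + 0.0585708 + 0.00626028 = 0.0837506
P(Level I | data) = 0.0189195 / 0.0837506 ≈ 0.226

0.226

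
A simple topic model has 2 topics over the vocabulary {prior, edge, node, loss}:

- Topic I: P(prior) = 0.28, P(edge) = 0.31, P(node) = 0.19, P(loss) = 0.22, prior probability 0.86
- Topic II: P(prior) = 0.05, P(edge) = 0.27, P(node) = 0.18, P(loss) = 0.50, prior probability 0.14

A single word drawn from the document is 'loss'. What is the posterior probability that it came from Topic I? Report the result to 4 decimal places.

0.7299

P(component k | x) = π_k·f_k(x) / marginal(x), where marginal(x) = Σ_j π_j·f_j(x).
Categorical probabilities:
  L_I = P(loss | comp) = 0.22
  L_II = P(loss | comp) = 0.50
Multiply by the mixture weights:
  π_I·L_I = 0.86 × 0.22 = 0.1892
  π_II·L_II = 0.14 × 0.5 = 0.07
Evidence: 0.1892 + 0.07 = 0.2592
Responsibility of Topic I: 0.1892 / 0.2592 ≈ 0.7299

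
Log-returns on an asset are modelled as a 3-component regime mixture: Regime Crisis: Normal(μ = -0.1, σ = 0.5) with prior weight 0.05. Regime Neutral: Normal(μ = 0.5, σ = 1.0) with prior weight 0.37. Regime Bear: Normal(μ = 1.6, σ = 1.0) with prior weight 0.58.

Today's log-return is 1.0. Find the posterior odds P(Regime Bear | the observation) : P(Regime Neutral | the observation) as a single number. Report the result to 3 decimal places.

Since P(k|x) ∝ P(Z=k) f_k(x), the posterior odds are P(Z=i) f_i(x) / (P(Z=j) f_j(x)).
Evaluate each component's likelihood at the observed value:
  L_Crisis = 0.0709492
  L_Neutral = 0.352065
  L_Bear = 0.333225
0.19327 / 0.130264 ≈ 1.484

1.484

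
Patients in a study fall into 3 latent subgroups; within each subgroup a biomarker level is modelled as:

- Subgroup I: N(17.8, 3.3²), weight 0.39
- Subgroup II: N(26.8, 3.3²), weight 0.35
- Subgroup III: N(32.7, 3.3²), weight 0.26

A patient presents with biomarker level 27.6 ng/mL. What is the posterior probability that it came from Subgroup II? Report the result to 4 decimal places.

Apply Bayes' rule: the posterior for each component is proportional to its prior times its likelihood at x.
Normal densities:
  p_I = (1/(3.3·√(2π)))·exp(−(27.6−17.8)²/(2·3.3²)) = 0.120892·exp(-4.40955) = 0.00147012
  p_II = (1/(3.3·√(2π)))·exp(−(27.6−26.8)²/(2·3.3²)) = 0.120892·exp(-0.02938) = 0.117391
  p_III = (1/(3.3·√(2π)))·exp(−(27.6−32.7)²/(2·3.3²)) = 0.120892·exp(-1.19421) = 0.0366231
Weight by the priors:
  w_I·p_I = 0.39 × 0.00147012 = 0.000573347
  w_II·p_II = 0.35 × 0.117391 = 0.0410868
  w_III·p_III = 0.26 × 0.0366231 = 0.00952201
Evidence: 0.000573347 + 0.0410868 + 0.00952201 = 0.0511822
P(Subgroup II | data) = 0.0410868 / 0.0511822 ≈ 0.8028

0.8028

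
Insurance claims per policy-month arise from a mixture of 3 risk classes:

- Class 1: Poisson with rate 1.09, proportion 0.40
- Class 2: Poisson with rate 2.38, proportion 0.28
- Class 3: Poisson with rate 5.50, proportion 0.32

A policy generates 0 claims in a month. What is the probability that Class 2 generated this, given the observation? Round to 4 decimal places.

Posterior ∝ prior × likelihood, so P(k | x) ∝ π_k f_k(x); normalise over all components.
Component likelihoods at x = 0 claims:
  f_1 = 0.336216
  f_2 = 0.0925506
  f_3 = 0.00408677
Prior × likelihood for each component:
  π_1·f_1 = 0.40 × 0.336216 = 0.134487
  π_2·f_2 = 0.28 × 0.0925506 = 0.0259142
  π_3·f_3 = 0.32 × 0.00408677 = 0.00130777
Marginal: 0.134487 + 0.0259142 + 0.00130777 = 0.161709
P(Class 2 | 0 claims) ≈ 0.1603

0.1603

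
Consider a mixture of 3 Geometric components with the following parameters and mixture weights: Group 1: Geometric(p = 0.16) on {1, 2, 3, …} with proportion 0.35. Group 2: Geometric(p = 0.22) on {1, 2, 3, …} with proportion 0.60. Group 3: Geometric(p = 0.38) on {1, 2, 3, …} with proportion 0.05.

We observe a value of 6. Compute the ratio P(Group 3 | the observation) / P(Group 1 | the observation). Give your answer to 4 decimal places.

The posterior odds equal the prior odds times the likelihood ratio: (π_i/π_j)·(f_i(x)/f_j(x)).
Component likelihoods at x = 6:
  p_1 = 0.16·(1−0.16)^5 = 0.16·0.418212 = 0.0669139
  p_2 = 0.22·(1−0.22)^5 = 0.22·0.288717 = 0.0635178
  p_3 = 0.38·(1−0.38)^5 = 0.38·0.0916133 = 0.034813
Odds = (0.05/0.35) × (0.034813/0.0669139) = 0.142857 × 0.520266 ≈ 0.0743

0.0743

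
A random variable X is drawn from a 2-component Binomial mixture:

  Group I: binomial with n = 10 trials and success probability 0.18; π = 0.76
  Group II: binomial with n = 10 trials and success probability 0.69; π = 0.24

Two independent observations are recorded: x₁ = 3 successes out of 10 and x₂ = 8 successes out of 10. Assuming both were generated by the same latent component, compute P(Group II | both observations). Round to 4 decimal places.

By Bayes' theorem, P(k | x) = π_k f_k(x) / Σ_j π_j f_j(x).
Since both observations come from the same component, the likelihood for component k is f_k(x₁)·f_k(x₂).
  f_I = [C(10,3)·0.18^3·0.82^7 = 120·0.005832·0.249285 = 0.17446] × [3.33442e-05] = 5.81723e-06
  f_II = [C(10,3)·0.69^3·0.31^7 = 120·0.328509·0.000275126 = 0.0108458] × [0.222192] = 0.00240984
Multiply by the mixture weights:
  π_I·f_I = 0.76 × 5.81723e-06 = 4.42109e-06
  π_II·f_II = 0.24 × 0.00240984 = 0.000578363
Denominator: 4.42109e-06 + 0.000578363 = 0.000582784
P(Group II | x₁,x₂) ≈ 0.9924

0.9924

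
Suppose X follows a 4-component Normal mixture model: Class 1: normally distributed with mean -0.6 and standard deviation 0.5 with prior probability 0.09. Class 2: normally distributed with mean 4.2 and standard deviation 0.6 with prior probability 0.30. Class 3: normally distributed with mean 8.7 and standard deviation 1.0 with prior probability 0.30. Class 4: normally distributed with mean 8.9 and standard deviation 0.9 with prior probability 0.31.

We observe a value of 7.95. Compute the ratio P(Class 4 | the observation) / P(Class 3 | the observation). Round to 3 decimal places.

Posterior odds = (π_i f_i(x)) / (π_j f_j(x)); the normalising sum cancels.
Normal densities:
  f_1 = (1/(0.5·√(2π)))·exp(−(7.95−-0.6)²/(2·0.5²)) = 0.797885·exp(-146.20500) = 2.54633e-64
  f_2 = (1/(0.6·√(2π)))·exp(−(7.95−4.2)²/(2·0.6²)) = 0.664904·exp(-19.53125) = 2.19e-09
  f_3 = (1/(1.0·√(2π)))·exp(−(7.95−8.7)²/(2·1.0²)) = 0.398942·exp(-0.28125) = 0.301137
  f_4 = (1/(0.9·√(2π)))·exp(−(7.95−8.9)²/(2·0.9²)) = 0.443269·exp(-0.55710) = 0.253935
Posterior odds = (π_4·f_4) / (π_3·f_3) = (0.31·0.253935) / (0.30·0.301137) = 0.0787199 / 0.0903412 ≈ 0.871

0.871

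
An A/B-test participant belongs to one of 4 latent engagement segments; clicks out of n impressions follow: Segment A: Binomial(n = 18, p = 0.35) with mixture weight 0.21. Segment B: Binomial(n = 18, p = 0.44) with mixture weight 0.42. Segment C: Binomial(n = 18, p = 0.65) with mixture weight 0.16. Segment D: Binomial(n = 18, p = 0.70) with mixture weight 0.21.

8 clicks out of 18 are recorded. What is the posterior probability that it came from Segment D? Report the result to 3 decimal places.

The responsibility of component k is π_k f_k(x) divided by Σ_j π_j f_j(x).
Component likelihoods at x = 8 clicks out of 18:
  f_A = 0.132659
  f_B = 0.186449
  f_C = 0.0384631
  f_D = 0.0148955
Weight by the priors:
  π_A·f_A = 0.21 × 0.132659 = 0.0278583
  π_B·f_B = 0.42 × 0.186449 = 0.0783084
  π_C·f_C = 0.16 × 0.0384631 = 0.0061541
  π_D·f_D = 0.21 × 0.0148955 = 0.00312805
Normaliser: 0.0278583 + 0.0783084 + 0.0061541 + 0.00312805 = 0.115449
Responsibility of Segment D: 0.00312805 / 0.115449 ≈ 0.027

0.027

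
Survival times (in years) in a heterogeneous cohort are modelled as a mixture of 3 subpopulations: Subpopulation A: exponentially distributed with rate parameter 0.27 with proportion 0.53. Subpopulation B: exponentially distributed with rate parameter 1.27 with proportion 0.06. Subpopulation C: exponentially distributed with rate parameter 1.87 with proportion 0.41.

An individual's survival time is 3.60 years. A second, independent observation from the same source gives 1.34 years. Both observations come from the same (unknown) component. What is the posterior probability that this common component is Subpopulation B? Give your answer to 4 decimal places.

0.0174

Apply Bayes' rule: the posterior for each component is proportional to its prior times its likelihood at x.
Since both observations come from the same component, the likelihood for component k is f_k(x₁)·f_k(x₂).
  f_A = [0.102148] × [0.188034] = 0.0192073
  f_B = [0.0131283] × [0.231591] = 0.0030404
  f_C = [0.00222931] × [0.152611] = 0.000340218
Multiply by the mixture weights:
  π_A·f_A = 0.53 × 0.0192073 = 0.0101799
  π_B·f_B = 0.06 × 0.0030404 = 0.000182424
  π_C·f_C = 0.41 × 0.000340218 = 0.000139489
Normaliser: 0.0101799 + 0.000182424 + 0.000139489 = 0.0105018
P(Subpopulation B | data) ≈ 0.0174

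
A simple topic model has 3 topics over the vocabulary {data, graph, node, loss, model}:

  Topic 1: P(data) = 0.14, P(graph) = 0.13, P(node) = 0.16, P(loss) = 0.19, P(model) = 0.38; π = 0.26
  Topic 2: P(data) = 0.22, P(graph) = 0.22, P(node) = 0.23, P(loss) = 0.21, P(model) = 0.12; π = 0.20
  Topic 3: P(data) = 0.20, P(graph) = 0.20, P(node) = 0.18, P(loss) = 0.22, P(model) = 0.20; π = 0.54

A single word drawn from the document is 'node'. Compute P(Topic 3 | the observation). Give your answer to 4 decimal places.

By Bayes' theorem, P(k | x) = π_k f_k(x) / Σ_j π_j f_j(x).
Evaluate each component's likelihood at the observed value:
  p_1 = 0.16
  p_2 = 0.23
  p_3 = 0.18
Weight by the priors:
  π_1·p_1 = 0.26 × 0.16 = 0.0416
  π_2·p_2 = 0.20 × 0.23 = 0.046
  π_3·p_3 = 0.54 × 0.18 = 0.0972
Evidence: 0.0416 + 0.046 + 0.0972 = 0.1848
P(Topic 3 | x) = 0.0972 / 0.1848 ≈ 0.5260

0.5260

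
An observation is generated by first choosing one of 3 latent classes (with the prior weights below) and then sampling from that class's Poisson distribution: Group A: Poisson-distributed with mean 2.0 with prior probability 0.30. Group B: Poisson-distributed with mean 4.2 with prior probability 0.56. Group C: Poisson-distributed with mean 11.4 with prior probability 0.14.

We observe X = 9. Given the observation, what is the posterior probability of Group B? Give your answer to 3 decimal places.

0.400

Apply Bayes' rule: the posterior for each component is proportional to its prior times its likelihood at x.
Component likelihoods at x = 9:
  L_A = 0.000190949
  L_B = 0.0168052
  L_C = 0.100328
Prior × likelihood for each component:
  w_A·L_A = 0.30 × 0.000190949 = 5.72848e-05
  w_B·L_B = 0.56 × 0.0168052 = 0.00941091
  w_C·L_C = 0.14 × 0.100328 = 0.014046
Marginal: 5.72848e-05 + 0.00941091 + 0.014046 = 0.0235142
P(Group B | x) ≈ 0.400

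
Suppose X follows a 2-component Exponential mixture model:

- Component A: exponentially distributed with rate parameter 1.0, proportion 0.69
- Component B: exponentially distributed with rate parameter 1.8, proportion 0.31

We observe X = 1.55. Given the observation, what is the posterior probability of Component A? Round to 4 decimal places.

0.8104

By Bayes' theorem, P(k | x) = w_k f_k(x) / Σ_j w_j f_j(x).
Exponential densities:
  p_A = 1.0·e^(−1.0·1.55) = 1.0·e^(−1.5500) = 0.212248
  p_B = 1.8·e^(−1.8·1.55) = 1.8·e^(−2.7900) = 0.110558
Weight by the priors:
  w_A·p_A = 0.69 × 0.212248 = 0.146451
  w_B·p_B = 0.31 × 0.110558 = 0.034273
Marginal: 0.146451 + 0.034273 = 0.180724
Responsibility of Component A: 0.146451 / 0.180724 ≈ 0.8104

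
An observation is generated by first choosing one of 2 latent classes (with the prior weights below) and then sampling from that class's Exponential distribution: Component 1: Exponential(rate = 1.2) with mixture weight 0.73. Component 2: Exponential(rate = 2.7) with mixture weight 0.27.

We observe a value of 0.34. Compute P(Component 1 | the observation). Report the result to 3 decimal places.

P(component k | x) = w_k·f_k(x) / marginal(x), where marginal(x) = Σ_j w_j·f_j(x).
Evaluate each component's likelihood at the observed value:
  f_1 = 0.797975
  f_2 = 1.07816
Unnormalised posteriors:
  w_1·f_1 = 0.73 × 0.797975 = 0.582521
  w_2·f_2 = 0.27 × 1.07816 = 0.291102
Normaliser: 0.582521 + 0.291102 = 0.873624
P(Component 1 | 0.34) = 0.582521 / 0.873624 ≈ 0.667

0.667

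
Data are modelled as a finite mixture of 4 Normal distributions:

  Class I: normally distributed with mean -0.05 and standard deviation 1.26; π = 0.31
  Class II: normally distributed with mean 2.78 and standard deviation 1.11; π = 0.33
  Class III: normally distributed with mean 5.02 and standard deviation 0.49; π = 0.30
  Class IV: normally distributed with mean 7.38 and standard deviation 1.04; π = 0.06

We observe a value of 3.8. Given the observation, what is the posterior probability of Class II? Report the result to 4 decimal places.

Posterior ∝ prior × likelihood, so P(k | x) ∝ π_k f_k(x); normalise over all components.
Evaluate each component's likelihood at the observed value:
  f_I = (1/(1.26·√(2π)))·exp(−(3.8−-0.05)²/(2·1.26²)) = 0.316621·exp(-4.66821) = 0.00297277
  f_II = (1/(1.11·√(2π)))·exp(−(3.8−2.78)²/(2·1.11²)) = 0.359407·exp(-0.42221) = 0.235627
  f_III = (1/(0.49·√(2π)))·exp(−(3.8−5.02)²/(2·0.49²)) = 0.814168·exp(-3.09954) = 0.0366944
  f_IV = (1/(1.04·√(2π)))·exp(−(3.8−7.38)²/(2·1.04²)) = 0.383598·exp(-5.92474) = 0.00102517
Prior × likelihood for each component:
  π_I·f_I = 0.31 × 0.00297277 = 0.00092156
  π_II·f_II = 0.33 × 0.235627 = 0.077757
  π_III·f_III = 0.30 × 0.0366944 = 0.0110083
  π_IV·f_IV = 0.06 × 0.00102517 = 6.151e-05
Sum: 0.00092156 + 0.077757 + 0.0110083 + 6.151e-05 = 0.0897484
P(Class II | data) ≈ 0.8664

0.8664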